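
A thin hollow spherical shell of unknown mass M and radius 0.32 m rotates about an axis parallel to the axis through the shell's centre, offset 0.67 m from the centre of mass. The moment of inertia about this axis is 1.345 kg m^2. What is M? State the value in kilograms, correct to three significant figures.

I = I_cm + Md² = (2/3)MR² + Md² = M·[0.666667·(0.32)² + (0.67)²] = M·0.51717.
So M = 1.345 / 0.51717 = 2.6007 kg.

2.60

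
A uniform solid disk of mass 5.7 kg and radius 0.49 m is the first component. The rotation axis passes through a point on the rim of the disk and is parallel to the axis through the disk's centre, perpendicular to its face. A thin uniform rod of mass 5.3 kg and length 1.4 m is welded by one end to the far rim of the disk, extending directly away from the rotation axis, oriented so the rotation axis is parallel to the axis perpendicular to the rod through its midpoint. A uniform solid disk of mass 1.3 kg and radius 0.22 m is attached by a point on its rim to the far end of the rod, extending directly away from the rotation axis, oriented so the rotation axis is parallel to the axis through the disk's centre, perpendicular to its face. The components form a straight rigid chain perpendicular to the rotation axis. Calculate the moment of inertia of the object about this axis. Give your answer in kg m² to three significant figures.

Solid disk: I_cm = (1/2)MR² = (1/2)(5.7)(0.49)² = 0.68428 kg m²; centre at d = 0.49 m, so the parallel axis theorem gives I = 0.68428 + (5.7)(0.49)² = 2.0529 kg m².
Thin rod: I_cm = (1/12)ML² = (1/12)(5.3)(1.4)² = 0.86567 kg m²; centre at d = 0.49 + 0.49 + 0.7 = 1.68 m, so the parallel axis theorem gives I = 0.86567 + (5.3)(1.68)² = 15.824 kg m².
Solid disk: I_cm = (1/2)MR² = (1/2)(1.3)(0.22)² = 0.03146 kg m²; centre at d = 0.49 + 0.49 + 0.7 + 0.7 + 0.22 = 2.6 m, so the parallel axis theorem gives I = 0.03146 + (1.3)(2.6)² = 8.8195 kg m².
Total I = 2.0529 + 15.824 + 8.8195 = 26.697 kg m².

26.7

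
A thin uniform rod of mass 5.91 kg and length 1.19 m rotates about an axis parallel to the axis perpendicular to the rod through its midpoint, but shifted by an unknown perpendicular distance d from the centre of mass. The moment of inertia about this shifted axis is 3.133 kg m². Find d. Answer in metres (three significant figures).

0.642

About the centre-of-mass axis, I_cm = (1/12)ML² = (1/12)(5.91)(1.19)² = 0.69743 kg m².
Parallel axis theorem: I = I_cm + Md², so Md² = 3.133 − 0.69743 = 2.4356 kg m².
d = √(2.4356 / 5.91) = 0.64196 m.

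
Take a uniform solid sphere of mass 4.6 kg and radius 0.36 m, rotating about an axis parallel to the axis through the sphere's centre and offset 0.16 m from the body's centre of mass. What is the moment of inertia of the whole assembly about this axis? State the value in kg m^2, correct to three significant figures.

0.356

I_cm = (2/5)MR² = (2/5)(4.6)(0.36)² = 0.23846 kg m^2; centre at d = 0.16 m, so I = I_cm + Md² gives I = 0.23846 + (4.6)(0.16)² = 0.35622 kg m^2.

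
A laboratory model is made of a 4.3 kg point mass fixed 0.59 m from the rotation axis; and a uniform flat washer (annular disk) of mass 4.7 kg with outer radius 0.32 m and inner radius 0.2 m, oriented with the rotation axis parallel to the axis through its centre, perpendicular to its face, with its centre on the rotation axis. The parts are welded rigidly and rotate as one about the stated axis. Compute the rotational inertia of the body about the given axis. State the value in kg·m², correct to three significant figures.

1.83

Point mass: I_cm = 0; centre at d = 0.59 m, so I = I_cm + Md² gives I = 0 + (4.3)(0.59)² = 1.4968 kg·m².
Annular disk: I_cm = (1/2)M(R²+r²) = (1/2)(4.7)[(0.32)² + (0.2)²] = 0.33464 kg·m²; axis through the centre, so I = 0.33464 kg·m².
Total I = 1.4968 + 0.33464 = 1.8315 kg·m².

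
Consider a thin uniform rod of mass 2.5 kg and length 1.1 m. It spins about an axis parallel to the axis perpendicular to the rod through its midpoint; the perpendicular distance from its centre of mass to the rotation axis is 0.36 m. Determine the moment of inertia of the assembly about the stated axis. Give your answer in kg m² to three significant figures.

0.576

I_cm = (1/12)ML² = (1/12)(2.5)(1.1)² = 0.25208 kg m²; centre at d = 0.36 m, so I = I_cm + Md² gives I = 0.25208 + (2.5)(0.36)² = 0.57608 kg m².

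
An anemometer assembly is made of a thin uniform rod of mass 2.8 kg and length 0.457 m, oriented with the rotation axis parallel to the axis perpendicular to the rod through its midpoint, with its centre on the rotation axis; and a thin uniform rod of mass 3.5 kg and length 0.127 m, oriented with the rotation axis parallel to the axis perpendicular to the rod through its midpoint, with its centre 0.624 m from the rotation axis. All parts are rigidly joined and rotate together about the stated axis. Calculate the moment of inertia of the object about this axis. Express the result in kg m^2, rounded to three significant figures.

Thin rod: I_cm = (1/12)ML² = (1/12)(2.8)(0.457)² = 0.048731 kg m^2; axis through the centre, so I = 0.048731 kg m^2.
Thin rod: I_cm = (1/12)ML² = (1/12)(3.5)(0.127)² = 0.0047043 kg m^2; centre at d = 0.624 m, so I = I_cm + Md² gives I = 0.0047043 + (3.5)(0.624)² = 1.3675 kg m^2.
Total I = 0.048731 + 1.3675 = 1.4163 kg m^2.

1.42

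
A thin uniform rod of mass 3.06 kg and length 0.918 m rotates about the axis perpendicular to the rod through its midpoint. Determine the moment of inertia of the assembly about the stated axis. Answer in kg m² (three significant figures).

0.215

I_cm = (1/12)ML² = (1/12)(3.06)(0.918)² = 0.21489 kg m²; axis through the centre, so I = 0.21489 kg m².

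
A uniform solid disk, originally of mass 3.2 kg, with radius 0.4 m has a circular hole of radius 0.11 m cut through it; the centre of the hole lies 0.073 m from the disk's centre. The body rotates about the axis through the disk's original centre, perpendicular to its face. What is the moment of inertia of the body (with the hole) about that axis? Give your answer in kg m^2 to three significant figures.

0.253

Unpierced body about its centre: I₀ = (1/2)MR² = (1/2)(3.2)(0.4)² = 0.256 kg m^2.
The removed disk has mass m = M·(r/R)² = (3.2)(0.11/0.4)² = 0.242 kg (same uniform areal density).
Its moment of inertia about the rotation axis (parallel-axis theorem): I_hole = (1/2)mr² + md² = (1/2)(0.242)(0.11)² + (0.242)(0.073)² = 0.0027537 kg m^2.
Treating the hole as negative mass, I = I₀ − I_hole = 0.256 − 0.0027537 = 0.25325 kg m^2.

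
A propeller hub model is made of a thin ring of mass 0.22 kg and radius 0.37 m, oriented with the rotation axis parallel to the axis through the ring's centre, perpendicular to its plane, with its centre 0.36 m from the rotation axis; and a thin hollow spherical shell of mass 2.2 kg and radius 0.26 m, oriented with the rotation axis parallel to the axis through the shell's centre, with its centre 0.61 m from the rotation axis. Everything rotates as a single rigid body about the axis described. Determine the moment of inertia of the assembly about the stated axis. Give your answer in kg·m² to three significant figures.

Thin ring: I_cm = MR² = (0.22)(0.37)² = 0.030118 kg·m²; centre at d = 0.36 m, so the parallel axis theorem gives I = 0.030118 + (0.22)(0.36)² = 0.05863 kg·m².
Spherical shell: I_cm = (2/3)MR² = (2/3)(2.2)(0.26)² = 0.099147 kg·m²; centre at d = 0.61 m, so the parallel axis theorem gives I = 0.099147 + (2.2)(0.61)² = 0.91777 kg·m².
Total I = 0.05863 + 0.91777 = 0.9764 kg·m².

0.976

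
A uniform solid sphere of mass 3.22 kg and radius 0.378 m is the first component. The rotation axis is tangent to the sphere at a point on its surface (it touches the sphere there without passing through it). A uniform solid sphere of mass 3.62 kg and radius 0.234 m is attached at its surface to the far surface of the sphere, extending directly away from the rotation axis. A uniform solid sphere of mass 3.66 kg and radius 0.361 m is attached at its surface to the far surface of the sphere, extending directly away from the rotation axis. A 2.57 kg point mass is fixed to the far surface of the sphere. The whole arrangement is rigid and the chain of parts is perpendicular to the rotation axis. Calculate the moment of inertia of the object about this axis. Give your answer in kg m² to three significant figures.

Solid sphere: I_cm = (2/5)MR² = (2/5)(3.22)(0.378)² = 0.18403 kg m²; centre at d = 0.378 m, so the parallel axis theorem gives I = 0.18403 + (3.22)(0.378)² = 0.64412 kg m².
Solid sphere: I_cm = (2/5)MR² = (2/5)(3.62)(0.234)² = 0.079287 kg m²; centre at d = 0.378 + 0.378 + 0.234 = 0.99 m, so the parallel axis theorem gives I = 0.079287 + (3.62)(0.99)² = 3.6272 kg m².
Solid sphere: I_cm = (2/5)MR² = (2/5)(3.66)(0.361)² = 0.19079 kg m²; centre at d = 0.378 + 0.378 + 0.234 + 0.234 + 0.361 = 1.585 m, so the parallel axis theorem gives I = 0.19079 + (3.66)(1.585)² = 9.3855 kg m².
Point mass: I_cm = 0; centre at d = 0.378 + 0.378 + 0.234 + 0.234 + 0.361 + 0.361 = 1.946 m, so the parallel axis theorem gives I = 0 + (2.57)(1.946)² = 9.7324 kg m².
Total I = 0.64412 + 3.6272 + 9.3855 + 9.7324 = 23.389 kg m².

23.4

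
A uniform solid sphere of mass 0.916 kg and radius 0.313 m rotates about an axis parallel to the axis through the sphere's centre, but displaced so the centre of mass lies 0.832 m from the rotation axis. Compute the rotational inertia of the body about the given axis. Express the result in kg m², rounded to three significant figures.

0.670

I_cm = (2/5)MR² = (2/5)(0.916)(0.313)² = 0.035896 kg m²; centre at d = 0.832 m, so I = I_cm + Md² gives I = 0.035896 + (0.916)(0.832)² = 0.66997 kg m².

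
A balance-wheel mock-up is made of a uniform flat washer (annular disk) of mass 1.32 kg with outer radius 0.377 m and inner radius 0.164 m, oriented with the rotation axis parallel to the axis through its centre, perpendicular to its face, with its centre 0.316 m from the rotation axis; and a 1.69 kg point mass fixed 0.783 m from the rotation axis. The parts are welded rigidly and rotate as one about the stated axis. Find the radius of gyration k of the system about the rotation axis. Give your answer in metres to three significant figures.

0.652

Annular disk: I_cm = (1/2)M(R²+r²) = (1/2)(1.32)[(0.377)² + (0.164)²] = 0.11156 kg m²; centre at d = 0.316 m, so the parallel axis theorem gives I = 0.11156 + (1.32)(0.316)² = 0.24337 kg m².
Point mass: I_cm = 0; centre at d = 0.783 m, so the parallel axis theorem gives I = 0 + (1.69)(0.783)² = 1.0361 kg m².
Total I = 1.2795 kg m²; total mass M = 3.01 kg.
k = √(I/M) = √(1.2795/3.01) = 0.65198 m.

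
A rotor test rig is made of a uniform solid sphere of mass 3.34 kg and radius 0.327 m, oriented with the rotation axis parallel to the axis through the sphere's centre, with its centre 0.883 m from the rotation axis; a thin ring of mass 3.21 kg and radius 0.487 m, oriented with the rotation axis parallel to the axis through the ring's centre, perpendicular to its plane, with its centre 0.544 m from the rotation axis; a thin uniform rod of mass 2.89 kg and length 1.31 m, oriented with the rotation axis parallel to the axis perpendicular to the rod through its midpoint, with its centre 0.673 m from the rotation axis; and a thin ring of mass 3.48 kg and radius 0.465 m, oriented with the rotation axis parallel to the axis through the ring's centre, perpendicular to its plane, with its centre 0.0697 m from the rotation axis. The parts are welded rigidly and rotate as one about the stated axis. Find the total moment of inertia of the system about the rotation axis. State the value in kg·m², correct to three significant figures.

Solid sphere: I_cm = (2/5)MR² = (2/5)(3.34)(0.327)² = 0.14286 kg·m²; centre at d = 0.883 m, so the parallel axis theorem gives I = 0.14286 + (3.34)(0.883)² = 2.747 kg·m².
Thin ring: I_cm = MR² = (3.21)(0.487)² = 0.76131 kg·m²; centre at d = 0.544 m, so the parallel axis theorem gives I = 0.76131 + (3.21)(0.544)² = 1.7113 kg·m².
Thin rod: I_cm = (1/12)ML² = (1/12)(2.89)(1.31)² = 0.41329 kg·m²; centre at d = 0.673 m, so the parallel axis theorem gives I = 0.41329 + (2.89)(0.673)² = 1.7223 kg·m².
Thin ring: I_cm = MR² = (3.48)(0.465)² = 0.75246 kg·m²; centre at d = 0.0697 m, so the parallel axis theorem gives I = 0.75246 + (3.48)(0.0697)² = 0.76937 kg·m².
Total I = 2.747 + 1.7113 + 1.7223 + 0.76937 = 6.9499 kg·m².

6.95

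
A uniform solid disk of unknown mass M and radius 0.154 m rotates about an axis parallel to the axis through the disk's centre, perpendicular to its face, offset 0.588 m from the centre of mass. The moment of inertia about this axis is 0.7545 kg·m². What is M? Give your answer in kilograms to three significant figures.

I = I_cm + Md² = (1/2)MR² + Md² = M·[0.5·(0.154)² + (0.588)²] = M·0.3576.
So M = 0.7545 / 0.3576 = 2.1099 kg.

2.11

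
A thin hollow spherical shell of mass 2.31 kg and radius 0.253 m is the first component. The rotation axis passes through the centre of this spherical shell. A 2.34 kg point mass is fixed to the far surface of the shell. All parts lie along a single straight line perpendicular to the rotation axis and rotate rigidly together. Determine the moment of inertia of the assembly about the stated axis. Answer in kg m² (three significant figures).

0.248

Spherical shell: I_cm = (2/3)MR² = (2/3)(2.31)(0.253)² = 0.098574 kg m²; axis through the centre, so I = 0.098574 kg m².
Point mass: I_cm = 0; centre at d = 0.253 m, so the parallel axis theorem gives I = 0 + (2.34)(0.253)² = 0.14978 kg m².
Total I = 0.098574 + 0.14978 = 0.24835 kg m².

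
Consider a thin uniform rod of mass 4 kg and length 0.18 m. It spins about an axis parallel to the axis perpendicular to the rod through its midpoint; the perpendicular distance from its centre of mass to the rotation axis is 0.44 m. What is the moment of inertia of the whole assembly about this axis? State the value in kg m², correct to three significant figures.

I_cm = (1/12)ML² = (1/12)(4)(0.18)² = 0.0108 kg m²; centre at d = 0.44 m, so I = I_cm + Md² gives I = 0.0108 + (4)(0.44)² = 0.7852 kg m².

0.785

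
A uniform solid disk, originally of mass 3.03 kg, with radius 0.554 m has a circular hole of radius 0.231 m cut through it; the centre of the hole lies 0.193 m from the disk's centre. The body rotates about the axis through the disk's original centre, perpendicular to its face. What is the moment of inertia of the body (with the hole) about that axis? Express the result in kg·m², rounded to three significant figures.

0.431

Unpierced body about its centre: I₀ = (1/2)MR² = (1/2)(3.03)(0.554)² = 0.46498 kg·m².
The removed disk has mass m = M·(r/R)² = (3.03)(0.231/0.554)² = 0.5268 kg (same uniform areal density).
Its moment of inertia about the rotation axis (parallel-axis theorem): I_hole = (1/2)mr² + md² = (1/2)(0.5268)(0.231)² + (0.5268)(0.193)² = 0.033678 kg·m².
Treating the hole as negative mass, I = I₀ − I_hole = 0.46498 − 0.033678 = 0.4313 kg·m².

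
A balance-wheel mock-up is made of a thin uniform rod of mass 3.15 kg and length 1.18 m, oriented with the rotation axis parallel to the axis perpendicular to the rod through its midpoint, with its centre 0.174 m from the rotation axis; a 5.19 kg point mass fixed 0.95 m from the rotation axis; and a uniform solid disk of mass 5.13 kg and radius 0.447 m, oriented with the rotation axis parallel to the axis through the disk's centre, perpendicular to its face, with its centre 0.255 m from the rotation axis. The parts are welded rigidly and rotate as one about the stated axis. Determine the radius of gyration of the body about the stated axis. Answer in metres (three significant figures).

0.667

Thin rod: I_cm = (1/12)ML² = (1/12)(3.15)(1.18)² = 0.3655 kg m^2; centre at d = 0.174 m, so the parallel axis theorem gives I = 0.3655 + (3.15)(0.174)² = 0.46087 kg m^2.
Point mass: I_cm = 0; centre at d = 0.95 m, so the parallel axis theorem gives I = 0 + (5.19)(0.95)² = 4.684 kg m^2.
Solid disk: I_cm = (1/2)MR² = (1/2)(5.13)(0.447)² = 0.51251 kg m^2; centre at d = 0.255 m, so the parallel axis theorem gives I = 0.51251 + (5.13)(0.255)² = 0.84609 kg m^2.
Total I = 5.9909 kg m^2; total mass M = 13.47 kg.
k = √(I/M) = √(5.9909/13.47) = 0.6669 m.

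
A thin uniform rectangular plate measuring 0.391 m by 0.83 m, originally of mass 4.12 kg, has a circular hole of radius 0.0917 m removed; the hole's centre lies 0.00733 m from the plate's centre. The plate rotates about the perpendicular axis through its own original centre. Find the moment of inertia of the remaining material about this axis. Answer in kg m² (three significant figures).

0.288

Unpierced body about its centre: I₀ = (1/12)M(a²+b²) = (1/12)(4.12)[(0.391)² + (0.83)²] = 0.28901 kg m².
The removed disk has mass m = M·πr²/(ab) = (4.12)·π(0.0917)²/(0.391·0.83) = 0.33538 kg (same uniform areal density).
Its moment of inertia about the rotation axis (parallel-axis theorem): I_hole = (1/2)mr² + md² = (1/2)(0.33538)(0.0917)² + (0.33538)(0.00733)² = 0.0014281 kg m².
Treating the hole as negative mass, I = I₀ − I_hole = 0.28901 − 0.0014281 = 0.28758 kg m².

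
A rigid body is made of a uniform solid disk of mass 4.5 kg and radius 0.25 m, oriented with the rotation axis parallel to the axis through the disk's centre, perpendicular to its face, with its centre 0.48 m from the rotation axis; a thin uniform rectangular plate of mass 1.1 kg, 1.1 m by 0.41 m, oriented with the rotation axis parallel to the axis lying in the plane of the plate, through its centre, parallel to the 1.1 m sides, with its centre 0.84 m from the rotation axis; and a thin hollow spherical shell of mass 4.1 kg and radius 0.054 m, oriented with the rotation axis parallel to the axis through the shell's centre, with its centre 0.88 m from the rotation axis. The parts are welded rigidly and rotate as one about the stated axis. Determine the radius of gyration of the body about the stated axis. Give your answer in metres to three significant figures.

0.729

Solid disk: I_cm = (1/2)MR² = (1/2)(4.5)(0.25)² = 0.14062 kg m^2; centre at d = 0.48 m, so I = I_cm + Md² gives I = 0.14062 + (4.5)(0.48)² = 1.1774 kg m^2.
Rectangular plate: I_cm = (1/12)Mb² = (1/12)(1.1)(0.41)² = 0.015409 kg m^2; centre at d = 0.84 m, so I = I_cm + Md² gives I = 0.015409 + (1.1)(0.84)² = 0.79157 kg m^2.
Spherical shell: I_cm = (2/3)MR² = (2/3)(4.1)(0.054)² = 0.0079704 kg m^2; centre at d = 0.88 m, so I = I_cm + Md² gives I = 0.0079704 + (4.1)(0.88)² = 3.183 kg m^2.
Total I = 5.152 kg m^2; total mass M = 9.7 kg.
k = √(I/M) = √(5.152/9.7) = 0.72879 m.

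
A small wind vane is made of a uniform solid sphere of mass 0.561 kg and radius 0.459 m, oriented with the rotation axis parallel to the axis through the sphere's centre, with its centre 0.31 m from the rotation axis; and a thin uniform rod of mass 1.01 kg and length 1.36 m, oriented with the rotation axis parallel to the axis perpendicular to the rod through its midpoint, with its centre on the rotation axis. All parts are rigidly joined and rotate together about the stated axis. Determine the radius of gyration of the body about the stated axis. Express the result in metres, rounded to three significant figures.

Solid sphere: I_cm = (2/5)MR² = (2/5)(0.561)(0.459)² = 0.047277 kg·m²; centre at d = 0.31 m, so I = I_cm + Md² gives I = 0.047277 + (0.561)(0.31)² = 0.10119 kg·m².
Thin rod: I_cm = (1/12)ML² = (1/12)(1.01)(1.36)² = 0.15567 kg·m²; axis through the centre, so I = 0.15567 kg·m².
Total I = 0.25686 kg·m²; total mass M = 1.571 kg.
k = √(I/M) = √(0.25686/1.571) = 0.40436 m.

0.404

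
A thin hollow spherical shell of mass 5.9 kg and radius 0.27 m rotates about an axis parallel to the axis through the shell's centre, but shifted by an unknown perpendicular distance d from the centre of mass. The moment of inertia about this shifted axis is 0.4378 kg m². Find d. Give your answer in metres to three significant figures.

0.160

About the centre-of-mass axis, I_cm = (2/3)MR² = (2/3)(5.9)(0.27)² = 0.28674 kg m².
Parallel axis theorem: I = I_cm + Md², so Md² = 0.4378 − 0.28674 = 0.15106 kg m².
d = √(0.15106 / 5.9) = 0.16001 m.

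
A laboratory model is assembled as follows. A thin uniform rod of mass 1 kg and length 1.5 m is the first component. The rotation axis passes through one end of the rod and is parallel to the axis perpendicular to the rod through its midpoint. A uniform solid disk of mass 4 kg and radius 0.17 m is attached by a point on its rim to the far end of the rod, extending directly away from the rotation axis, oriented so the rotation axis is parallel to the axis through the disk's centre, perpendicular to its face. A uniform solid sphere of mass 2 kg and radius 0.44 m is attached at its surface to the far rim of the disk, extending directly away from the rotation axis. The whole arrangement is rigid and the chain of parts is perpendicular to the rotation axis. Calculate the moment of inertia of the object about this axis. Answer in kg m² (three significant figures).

Thin rod: I_cm = (1/12)ML² = (1/12)(1)(1.5)² = 0.1875 kg m²; centre at d = 0.75 m, so the parallel axis theorem gives I = 0.1875 + (1)(0.75)² = 0.75 kg m².
Solid disk: I_cm = (1/2)MR² = (1/2)(4)(0.17)² = 0.0578 kg m²; centre at d = 0.75 + 0.75 + 0.17 = 1.67 m, so the parallel axis theorem gives I = 0.0578 + (4)(1.67)² = 11.213 kg m².
Solid sphere: I_cm = (2/5)MR² = (2/5)(2)(0.44)² = 0.15488 kg m²; centre at d = 0.75 + 0.75 + 0.17 + 0.17 + 0.44 = 2.28 m, so the parallel axis theorem gives I = 0.15488 + (2)(2.28)² = 10.552 kg m².
Total I = 0.75 + 11.213 + 10.552 = 22.515 kg m².

22.5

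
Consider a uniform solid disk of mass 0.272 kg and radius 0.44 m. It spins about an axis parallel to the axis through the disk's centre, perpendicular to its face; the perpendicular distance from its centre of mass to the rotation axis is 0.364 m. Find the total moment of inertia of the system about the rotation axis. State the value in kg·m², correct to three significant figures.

I_cm = (1/2)MR² = (1/2)(0.272)(0.44)² = 0.02633 kg·m²; centre at d = 0.364 m, so the parallel axis theorem gives I = 0.02633 + (0.272)(0.364)² = 0.062369 kg·m².

0.0624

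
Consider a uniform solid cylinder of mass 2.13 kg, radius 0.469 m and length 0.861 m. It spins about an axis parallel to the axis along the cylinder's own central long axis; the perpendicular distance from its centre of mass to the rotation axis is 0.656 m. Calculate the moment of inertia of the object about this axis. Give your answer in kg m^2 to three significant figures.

1.15

I_cm = (1/2)MR² = (1/2)(2.13)(0.469)² = 0.23426 kg m^2; centre at d = 0.656 m, so I = I_cm + Md² gives I = 0.23426 + (2.13)(0.656)² = 1.1509 kg m^2.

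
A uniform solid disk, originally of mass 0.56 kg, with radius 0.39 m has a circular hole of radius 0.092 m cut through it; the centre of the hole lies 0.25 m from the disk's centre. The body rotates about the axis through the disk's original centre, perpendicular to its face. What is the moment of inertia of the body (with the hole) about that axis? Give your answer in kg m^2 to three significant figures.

0.0405

Unpierced body about its centre: I₀ = (1/2)MR² = (1/2)(0.56)(0.39)² = 0.042588 kg m^2.
The removed disk has mass m = M·(r/R)² = (0.56)(0.092/0.39)² = 0.031163 kg (same uniform areal density).
Its moment of inertia about the rotation axis (parallel-axis theorem): I_hole = (1/2)mr² + md² = (1/2)(0.031163)(0.092)² + (0.031163)(0.25)² = 0.0020795 kg m^2.
Treating the hole as negative mass, I = I₀ − I_hole = 0.042588 − 0.0020795 = 0.040508 kg m^2.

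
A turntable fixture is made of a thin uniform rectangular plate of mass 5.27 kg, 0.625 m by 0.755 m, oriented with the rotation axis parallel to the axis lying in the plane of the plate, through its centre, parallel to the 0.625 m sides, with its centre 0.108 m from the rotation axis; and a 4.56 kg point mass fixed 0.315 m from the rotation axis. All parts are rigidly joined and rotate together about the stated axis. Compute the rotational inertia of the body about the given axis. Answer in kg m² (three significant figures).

Rectangular plate: I_cm = (1/12)Mb² = (1/12)(5.27)(0.755)² = 0.25034 kg m²; centre at d = 0.108 m, so I = I_cm + Md² gives I = 0.25034 + (5.27)(0.108)² = 0.31181 kg m².
Point mass: I_cm = 0; centre at d = 0.315 m, so I = I_cm + Md² gives I = 0 + (4.56)(0.315)² = 0.45247 kg m².
Total I = 0.31181 + 0.45247 = 0.76427 kg m².

0.764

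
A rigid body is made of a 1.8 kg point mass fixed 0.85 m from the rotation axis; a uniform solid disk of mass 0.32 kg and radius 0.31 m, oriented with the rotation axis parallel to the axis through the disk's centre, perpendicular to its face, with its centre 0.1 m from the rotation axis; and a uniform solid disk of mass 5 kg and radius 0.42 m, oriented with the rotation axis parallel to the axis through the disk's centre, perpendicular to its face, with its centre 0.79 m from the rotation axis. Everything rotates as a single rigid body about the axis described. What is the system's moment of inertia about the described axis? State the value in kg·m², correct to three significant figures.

Point mass: I_cm = 0; centre at d = 0.85 m, so the parallel axis theorem gives I = 0 + (1.8)(0.85)² = 1.3005 kg·m².
Solid disk: I_cm = (1/2)MR² = (1/2)(0.32)(0.31)² = 0.015376 kg·m²; centre at d = 0.1 m, so the parallel axis theorem gives I = 0.015376 + (0.32)(0.1)² = 0.018576 kg·m².
Solid disk: I_cm = (1/2)MR² = (1/2)(5)(0.42)² = 0.441 kg·m²; centre at d = 0.79 m, so the parallel axis theorem gives I = 0.441 + (5)(0.79)² = 3.5615 kg·m².
Total I = 1.3005 + 0.018576 + 3.5615 = 4.8806 kg·m².

4.88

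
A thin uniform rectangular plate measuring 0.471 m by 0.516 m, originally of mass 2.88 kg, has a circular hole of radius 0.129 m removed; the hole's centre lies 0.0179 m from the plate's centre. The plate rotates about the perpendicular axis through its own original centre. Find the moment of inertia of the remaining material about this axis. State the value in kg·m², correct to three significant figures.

0.112

Unpierced body about its centre: I₀ = (1/12)M(a²+b²) = (1/12)(2.88)[(0.471)² + (0.516)²] = 0.11714 kg·m².
The removed disk has mass m = M·πr²/(ab) = (2.88)·π(0.129)²/(0.471·0.516) = 0.61951 kg (same uniform areal density).
Its moment of inertia about the rotation axis (parallel-axis theorem): I_hole = (1/2)mr² + md² = (1/2)(0.61951)(0.129)² + (0.61951)(0.0179)² = 0.0053532 kg·m².
Treating the hole as negative mass, I = I₀ − I_hole = 0.11714 − 0.0053532 = 0.11179 kg·m².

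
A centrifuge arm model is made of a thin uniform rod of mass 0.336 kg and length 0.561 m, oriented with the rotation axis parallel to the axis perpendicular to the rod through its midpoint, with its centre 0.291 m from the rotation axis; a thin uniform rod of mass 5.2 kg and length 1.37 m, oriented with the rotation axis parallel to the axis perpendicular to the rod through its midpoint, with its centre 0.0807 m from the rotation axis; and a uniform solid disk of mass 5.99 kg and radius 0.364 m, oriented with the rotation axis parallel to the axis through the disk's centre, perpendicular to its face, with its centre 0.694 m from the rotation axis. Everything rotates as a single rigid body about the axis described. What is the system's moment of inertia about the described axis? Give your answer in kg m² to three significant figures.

4.17

Thin rod: I_cm = (1/12)ML² = (1/12)(0.336)(0.561)² = 0.0088122 kg m²; centre at d = 0.291 m, so the parallel axis theorem gives I = 0.0088122 + (0.336)(0.291)² = 0.037265 kg m².
Thin rod: I_cm = (1/12)ML² = (1/12)(5.2)(1.37)² = 0.81332 kg m²; centre at d = 0.0807 m, so the parallel axis theorem gives I = 0.81332 + (5.2)(0.0807)² = 0.84719 kg m².
Solid disk: I_cm = (1/2)MR² = (1/2)(5.99)(0.364)² = 0.39683 kg m²; centre at d = 0.694 m, so the parallel axis theorem gives I = 0.39683 + (5.99)(0.694)² = 3.2818 kg m².
Total I = 0.037265 + 0.84719 + 3.2818 = 4.1663 kg m².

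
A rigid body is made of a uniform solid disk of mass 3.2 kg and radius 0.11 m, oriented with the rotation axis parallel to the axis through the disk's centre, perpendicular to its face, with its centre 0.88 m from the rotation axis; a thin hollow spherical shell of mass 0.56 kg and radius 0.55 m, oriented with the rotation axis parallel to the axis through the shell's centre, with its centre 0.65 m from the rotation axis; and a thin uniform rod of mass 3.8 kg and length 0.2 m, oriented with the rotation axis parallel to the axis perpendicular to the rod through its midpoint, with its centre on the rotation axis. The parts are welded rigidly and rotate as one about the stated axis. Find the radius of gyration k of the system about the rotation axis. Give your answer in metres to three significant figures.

Solid disk: I_cm = (1/2)MR² = (1/2)(3.2)(0.11)² = 0.01936 kg m²; centre at d = 0.88 m, so the parallel axis theorem gives I = 0.01936 + (3.2)(0.88)² = 2.4974 kg m².
Spherical shell: I_cm = (2/3)MR² = (2/3)(0.56)(0.55)² = 0.11293 kg m²; centre at d = 0.65 m, so the parallel axis theorem gives I = 0.11293 + (0.56)(0.65)² = 0.34953 kg m².
Thin rod: I_cm = (1/12)ML² = (1/12)(3.8)(0.2)² = 0.012667 kg m²; axis through the centre, so I = 0.012667 kg m².
Total I = 2.8596 kg m²; total mass M = 7.56 kg.
k = √(I/M) = √(2.8596/7.56) = 0.61503 m.

0.615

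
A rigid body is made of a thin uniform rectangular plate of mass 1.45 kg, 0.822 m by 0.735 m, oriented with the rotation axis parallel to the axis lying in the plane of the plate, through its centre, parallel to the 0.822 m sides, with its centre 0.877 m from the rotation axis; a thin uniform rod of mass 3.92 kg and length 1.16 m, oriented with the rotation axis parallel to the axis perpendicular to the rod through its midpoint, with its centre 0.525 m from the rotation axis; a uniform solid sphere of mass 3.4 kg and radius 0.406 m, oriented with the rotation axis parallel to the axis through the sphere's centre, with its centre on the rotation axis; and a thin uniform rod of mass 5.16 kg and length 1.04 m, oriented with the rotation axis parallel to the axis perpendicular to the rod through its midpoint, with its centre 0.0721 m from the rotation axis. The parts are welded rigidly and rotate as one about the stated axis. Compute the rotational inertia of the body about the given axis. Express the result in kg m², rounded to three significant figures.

3.42

Rectangular plate: I_cm = (1/12)Mb² = (1/12)(1.45)(0.735)² = 0.065277 kg m²; centre at d = 0.877 m, so I = I_cm + Md² gives I = 0.065277 + (1.45)(0.877)² = 1.1805 kg m².
Thin rod: I_cm = (1/12)ML² = (1/12)(3.92)(1.16)² = 0.43956 kg m²; centre at d = 0.525 m, so I = I_cm + Md² gives I = 0.43956 + (3.92)(0.525)² = 1.52 kg m².
Solid sphere: I_cm = (2/5)MR² = (2/5)(3.4)(0.406)² = 0.22418 kg m²; axis through the centre, so I = 0.22418 kg m².
Thin rod: I_cm = (1/12)ML² = (1/12)(5.16)(1.04)² = 0.46509 kg m²; centre at d = 0.0721 m, so I = I_cm + Md² gives I = 0.46509 + (5.16)(0.0721)² = 0.49191 kg m².
Total I = 1.1805 + 1.52 + 0.22418 + 0.49191 = 3.4166 kg m².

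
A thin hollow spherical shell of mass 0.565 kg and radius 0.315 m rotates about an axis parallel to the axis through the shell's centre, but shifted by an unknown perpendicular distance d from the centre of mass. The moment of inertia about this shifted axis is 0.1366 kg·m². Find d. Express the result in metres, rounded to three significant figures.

0.419

About the centre-of-mass axis, I_cm = (2/3)MR² = (2/3)(0.565)(0.315)² = 0.037375 kg·m².
Parallel axis theorem: I = I_cm + Md², so Md² = 0.1366 − 0.037375 = 0.099225 kg·m².
d = √(0.099225 / 0.565) = 0.41907 m.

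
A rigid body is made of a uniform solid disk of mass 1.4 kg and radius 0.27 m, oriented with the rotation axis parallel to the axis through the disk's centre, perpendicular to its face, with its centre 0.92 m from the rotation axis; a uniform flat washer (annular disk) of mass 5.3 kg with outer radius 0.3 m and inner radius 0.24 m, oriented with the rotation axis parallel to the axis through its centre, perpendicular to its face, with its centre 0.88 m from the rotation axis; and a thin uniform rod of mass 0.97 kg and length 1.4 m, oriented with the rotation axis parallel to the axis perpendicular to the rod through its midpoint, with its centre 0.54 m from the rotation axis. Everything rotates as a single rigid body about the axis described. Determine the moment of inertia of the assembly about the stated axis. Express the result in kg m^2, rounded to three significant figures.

6.17

Solid disk: I_cm = (1/2)MR² = (1/2)(1.4)(0.27)² = 0.05103 kg m^2; centre at d = 0.92 m, so I = I_cm + Md² gives I = 0.05103 + (1.4)(0.92)² = 1.236 kg m^2.
Annular disk: I_cm = (1/2)M(R²+r²) = (1/2)(5.3)[(0.3)² + (0.24)²] = 0.39114 kg m^2; centre at d = 0.88 m, so I = I_cm + Md² gives I = 0.39114 + (5.3)(0.88)² = 4.4955 kg m^2.
Thin rod: I_cm = (1/12)ML² = (1/12)(0.97)(1.4)² = 0.15843 kg m^2; centre at d = 0.54 m, so I = I_cm + Md² gives I = 0.15843 + (0.97)(0.54)² = 0.44129 kg m^2.
Total I = 1.236 + 4.4955 + 0.44129 = 6.1727 kg m^2.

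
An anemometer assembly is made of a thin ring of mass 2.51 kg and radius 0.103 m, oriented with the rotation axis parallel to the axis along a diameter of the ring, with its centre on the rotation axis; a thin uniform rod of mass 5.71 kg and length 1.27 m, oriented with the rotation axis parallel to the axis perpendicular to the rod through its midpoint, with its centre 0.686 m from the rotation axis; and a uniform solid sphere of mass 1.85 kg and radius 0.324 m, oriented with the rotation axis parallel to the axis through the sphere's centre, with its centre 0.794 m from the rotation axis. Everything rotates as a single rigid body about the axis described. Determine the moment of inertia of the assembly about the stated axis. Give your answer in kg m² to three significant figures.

Thin ring: I_cm = (1/2)MR² = (1/2)(2.51)(0.103)² = 0.013314 kg m²; axis through the centre, so I = 0.013314 kg m².
Thin rod: I_cm = (1/12)ML² = (1/12)(5.71)(1.27)² = 0.76747 kg m²; centre at d = 0.686 m, so the parallel axis theorem gives I = 0.76747 + (5.71)(0.686)² = 3.4546 kg m².
Solid sphere: I_cm = (2/5)MR² = (2/5)(1.85)(0.324)² = 0.077682 kg m²; centre at d = 0.794 m, so the parallel axis theorem gives I = 0.077682 + (1.85)(0.794)² = 1.244 kg m².
Total I = 0.013314 + 3.4546 + 1.244 = 4.7119 kg m².

4.71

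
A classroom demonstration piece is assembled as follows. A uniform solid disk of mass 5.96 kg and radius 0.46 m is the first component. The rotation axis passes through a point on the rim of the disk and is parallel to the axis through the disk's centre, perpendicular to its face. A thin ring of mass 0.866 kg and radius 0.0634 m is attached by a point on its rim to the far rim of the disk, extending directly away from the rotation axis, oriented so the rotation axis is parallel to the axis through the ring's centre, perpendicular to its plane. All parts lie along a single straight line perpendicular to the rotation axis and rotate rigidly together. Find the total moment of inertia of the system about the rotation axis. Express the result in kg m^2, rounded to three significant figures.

Solid disk: I_cm = (1/2)MR² = (1/2)(5.96)(0.46)² = 0.63057 kg m^2; centre at d = 0.46 m, so the parallel axis theorem gives I = 0.63057 + (5.96)(0.46)² = 1.8917 kg m^2.
Thin ring: I_cm = MR² = (0.866)(0.0634)² = 0.0034809 kg m^2; centre at d = 0.46 + 0.46 + 0.0634 = 0.9834 m, so the parallel axis theorem gives I = 0.0034809 + (0.866)(0.9834)² = 0.84097 kg m^2.
Total I = 1.8917 + 0.84097 = 2.7327 kg m^2.

2.73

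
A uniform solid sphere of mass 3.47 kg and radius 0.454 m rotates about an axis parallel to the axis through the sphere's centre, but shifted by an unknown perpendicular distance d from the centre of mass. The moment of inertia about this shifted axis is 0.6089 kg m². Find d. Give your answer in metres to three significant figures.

About the centre-of-mass axis, I_cm = (2/5)MR² = (2/5)(3.47)(0.454)² = 0.28609 kg m².
Parallel axis theorem: I = I_cm + Md², so Md² = 0.6089 − 0.28609 = 0.32281 kg m².
d = √(0.32281 / 3.47) = 0.30501 m.

0.305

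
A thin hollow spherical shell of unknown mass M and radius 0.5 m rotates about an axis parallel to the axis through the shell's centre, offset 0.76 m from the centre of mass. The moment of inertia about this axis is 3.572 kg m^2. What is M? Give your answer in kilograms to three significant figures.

4.80

I = I_cm + Md² = (2/3)MR² + Md² = M·[0.666667·(0.5)² + (0.76)²] = M·0.74427.
So M = 3.572 / 0.74427 = 4.7994 kg.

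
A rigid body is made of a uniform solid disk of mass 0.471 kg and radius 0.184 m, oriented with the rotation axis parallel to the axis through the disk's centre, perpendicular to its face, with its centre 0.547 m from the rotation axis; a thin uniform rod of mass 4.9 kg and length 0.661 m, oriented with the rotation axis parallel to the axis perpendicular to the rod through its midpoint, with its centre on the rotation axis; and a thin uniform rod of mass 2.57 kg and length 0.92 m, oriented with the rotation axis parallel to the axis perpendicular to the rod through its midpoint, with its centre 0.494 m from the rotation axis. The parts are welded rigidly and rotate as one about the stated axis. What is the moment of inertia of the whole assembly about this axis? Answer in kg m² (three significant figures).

1.14

Solid disk: I_cm = (1/2)MR² = (1/2)(0.471)(0.184)² = 0.0079731 kg m²; centre at d = 0.547 m, so the parallel axis theorem gives I = 0.0079731 + (0.471)(0.547)² = 0.1489 kg m².
Thin rod: I_cm = (1/12)ML² = (1/12)(4.9)(0.661)² = 0.17841 kg m²; axis through the centre, so I = 0.17841 kg m².
Thin rod: I_cm = (1/12)ML² = (1/12)(2.57)(0.92)² = 0.18127 kg m²; centre at d = 0.494 m, so the parallel axis theorem gives I = 0.18127 + (2.57)(0.494)² = 0.80844 kg m².
Total I = 0.1489 + 0.17841 + 0.80844 = 1.1358 kg m².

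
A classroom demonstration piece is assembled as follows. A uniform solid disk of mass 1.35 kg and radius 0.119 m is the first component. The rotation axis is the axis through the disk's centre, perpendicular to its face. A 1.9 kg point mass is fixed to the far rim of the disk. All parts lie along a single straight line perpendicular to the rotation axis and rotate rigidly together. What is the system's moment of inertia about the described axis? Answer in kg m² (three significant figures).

Solid disk: I_cm = (1/2)MR² = (1/2)(1.35)(0.119)² = 0.0095587 kg m²; axis through the centre, so I = 0.0095587 kg m².
Point mass: I_cm = 0; centre at d = 0.119 m, so I = I_cm + Md² gives I = 0 + (1.9)(0.119)² = 0.026906 kg m².
Total I = 0.0095587 + 0.026906 = 0.036465 kg m².

0.0365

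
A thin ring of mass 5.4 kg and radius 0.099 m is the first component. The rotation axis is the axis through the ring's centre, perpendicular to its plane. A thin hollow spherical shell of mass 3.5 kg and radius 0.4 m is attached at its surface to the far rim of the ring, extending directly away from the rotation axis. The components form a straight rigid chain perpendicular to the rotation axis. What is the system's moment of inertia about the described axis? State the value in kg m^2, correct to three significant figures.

Thin ring: I_cm = MR² = (5.4)(0.099)² = 0.052925 kg m^2; axis through the centre, so I = 0.052925 kg m^2.
Spherical shell: I_cm = (2/3)MR² = (2/3)(3.5)(0.4)² = 0.37333 kg m^2; centre at d = 0.099 + 0.4 = 0.499 m, so the parallel axis theorem gives I = 0.37333 + (3.5)(0.499)² = 1.2448 kg m^2.
Total I = 0.052925 + 1.2448 = 1.2978 kg m^2.

1.30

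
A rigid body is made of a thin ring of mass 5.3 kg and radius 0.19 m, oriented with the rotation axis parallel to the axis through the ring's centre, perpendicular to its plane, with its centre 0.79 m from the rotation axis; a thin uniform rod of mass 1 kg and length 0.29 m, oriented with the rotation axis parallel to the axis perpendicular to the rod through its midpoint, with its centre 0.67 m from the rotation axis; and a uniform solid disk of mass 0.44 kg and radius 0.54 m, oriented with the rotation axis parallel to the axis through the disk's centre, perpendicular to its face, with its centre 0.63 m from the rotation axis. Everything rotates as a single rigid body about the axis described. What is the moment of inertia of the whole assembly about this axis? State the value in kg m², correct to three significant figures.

Thin ring: I_cm = MR² = (5.3)(0.19)² = 0.19133 kg m²; centre at d = 0.79 m, so the parallel axis theorem gives I = 0.19133 + (5.3)(0.79)² = 3.4991 kg m².
Thin rod: I_cm = (1/12)ML² = (1/12)(1)(0.29)² = 0.0070083 kg m²; centre at d = 0.67 m, so the parallel axis theorem gives I = 0.0070083 + (1)(0.67)² = 0.45591 kg m².
Solid disk: I_cm = (1/2)MR² = (1/2)(0.44)(0.54)² = 0.064152 kg m²; centre at d = 0.63 m, so the parallel axis theorem gives I = 0.064152 + (0.44)(0.63)² = 0.23879 kg m².
Total I = 3.4991 + 0.45591 + 0.23879 = 4.1938 kg m².

4.19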